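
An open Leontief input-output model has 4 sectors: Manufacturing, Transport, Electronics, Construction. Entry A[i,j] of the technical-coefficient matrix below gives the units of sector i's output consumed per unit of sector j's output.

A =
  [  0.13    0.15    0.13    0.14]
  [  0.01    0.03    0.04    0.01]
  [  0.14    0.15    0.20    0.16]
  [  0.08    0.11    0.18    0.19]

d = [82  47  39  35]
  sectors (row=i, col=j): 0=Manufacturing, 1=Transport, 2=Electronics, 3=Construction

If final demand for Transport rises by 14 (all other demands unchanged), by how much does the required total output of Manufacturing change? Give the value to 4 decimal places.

Form M = I − A:
  [  0.87   -0.15   -0.13   -0.14]
  [ -0.01    0.97   -0.04   -0.01]
  [ -0.14   -0.15    0.80   -0.16]
  [ -0.08   -0.11   -0.18    0.81]
Leontief inverse L = M⁻¹:
  [  1.2208    0.2612    0.2717    0.2679]
  [  0.0249    1.0479    0.0631    0.0297]
  [  0.2544    0.2886    1.3777    0.3197]
  [  0.1805    0.2322    0.3416    1.3361]
Total output x = L · d:
  x_0 = 1.2208·82 + 0.2612·47 + 0.2717·39 + 0.2679·35 = 132.3530
  x_1 = 0.0249·82 + 1.0479·47 + 0.0631·39 + 0.0297·35 = 54.7994
  x_2 = 0.2544·82 + 0.2886·47 + 1.3777·39 + 0.3197·35 = 99.3468
  x_3 = 0.1805·82 + 0.2322·47 + 0.3416·39 + 1.3361·35 = 85.8007
Δx_0 = L[0,1] · Δd_1 = 0.2612 · 14 = 3.6565

3.6565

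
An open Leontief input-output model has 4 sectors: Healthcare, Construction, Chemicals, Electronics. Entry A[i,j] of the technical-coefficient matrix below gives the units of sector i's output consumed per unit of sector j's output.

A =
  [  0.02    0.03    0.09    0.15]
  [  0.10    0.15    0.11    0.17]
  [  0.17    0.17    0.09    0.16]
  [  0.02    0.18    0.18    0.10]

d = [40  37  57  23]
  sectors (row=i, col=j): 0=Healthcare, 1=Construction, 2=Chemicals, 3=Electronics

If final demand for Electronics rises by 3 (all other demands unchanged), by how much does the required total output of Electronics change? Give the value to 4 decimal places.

3.7315

Form M = I − A:
  [  0.98   -0.03   -0.09   -0.15]
  [ -0.10    0.85   -0.11   -0.17]
  [ -0.17   -0.17    0.91   -0.16]
  [ -0.02   -0.18   -0.18    0.90]
Leontief inverse L = M⁻¹:
  [  1.0659    0.1193    0.1652    0.2296]
  [  0.1801    1.2975    0.2374    0.3173]
  [  0.2521    0.3221    1.2262    0.3209]
  [  0.1101    0.3266    0.2964    1.2438]
Total output x = L · d:
  x_0 = 1.0659·40 + 0.1193·37 + 0.1652·57 + 0.2296·23 = 61.7499
  x_1 = 0.1801·40 + 1.2975·37 + 0.2374·57 + 0.3173·23 = 76.0401
  x_2 = 0.2521·40 + 0.3221·37 + 1.2262·57 + 0.3209·23 = 99.2779
  x_3 = 0.1101·40 + 0.3266·37 + 0.2964·57 + 1.2438·23 = 61.9914
Δx_3 = L[3,3] · Δd_3 = 1.2438 · 3 = 3.7315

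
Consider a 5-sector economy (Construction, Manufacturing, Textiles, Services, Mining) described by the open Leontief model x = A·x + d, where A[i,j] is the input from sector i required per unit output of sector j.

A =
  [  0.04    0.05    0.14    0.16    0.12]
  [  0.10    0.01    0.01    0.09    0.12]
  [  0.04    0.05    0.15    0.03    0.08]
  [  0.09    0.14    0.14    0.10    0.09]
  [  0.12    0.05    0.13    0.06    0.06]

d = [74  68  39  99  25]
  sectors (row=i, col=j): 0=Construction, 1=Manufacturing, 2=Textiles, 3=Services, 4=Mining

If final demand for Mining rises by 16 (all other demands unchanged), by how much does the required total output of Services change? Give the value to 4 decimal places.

Form M = I − A:
  [  0.96   -0.05   -0.14   -0.16   -0.12]
  [ -0.10    0.99   -0.01   -0.09   -0.12]
  [ -0.04   -0.05    0.85   -0.03   -0.08]
  [ -0.09   -0.14   -0.14    0.90   -0.09]
  [ -0.12   -0.05   -0.13   -0.06    0.94]
Leontief inverse L = M⁻¹:
  [  1.1103    0.1115    0.2526    0.2303    0.1995]
  [  0.1487    1.0515    0.0877    0.1462    0.1747]
  [  0.0829    0.0829    1.2233    0.0726    0.1322]
  [  0.1642    0.1970    0.2514    1.1804    0.1805]
  [  0.1716    0.0942    0.2221    0.1226    1.1284]
Total output x = L · d:
  x_0 = 1.1103·74 + 0.1115·68 + 0.2526·39 + 0.2303·99 + 0.1995·25 = 127.3816
  x_1 = 0.1487·74 + 1.0515·68 + 0.0877·39 + 0.1462·99 + 0.1747·25 = 104.7650
  x_2 = 0.0829·74 + 0.0829·68 + 1.2233·39 + 0.0726·99 + 0.1322·25 = 69.9817
  x_3 = 0.1642·74 + 0.1970·68 + 0.2514·39 + 1.1804·99 + 0.1805·25 = 156.7322
  x_4 = 0.1716·74 + 0.0942·68 + 0.2221·39 + 0.1226·99 + 1.1284·25 = 68.1123
Δx_3 = L[3,4] · Δd_4 = 0.1805 · 16 = 2.8886

2.8886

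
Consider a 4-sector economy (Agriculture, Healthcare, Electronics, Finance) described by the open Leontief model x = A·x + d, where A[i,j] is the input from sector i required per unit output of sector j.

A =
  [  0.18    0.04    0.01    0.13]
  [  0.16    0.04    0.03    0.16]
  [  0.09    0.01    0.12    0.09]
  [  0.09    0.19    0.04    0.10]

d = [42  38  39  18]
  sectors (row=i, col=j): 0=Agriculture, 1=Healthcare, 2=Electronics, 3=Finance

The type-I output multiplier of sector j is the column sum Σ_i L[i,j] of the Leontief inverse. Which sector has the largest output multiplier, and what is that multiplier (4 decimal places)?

Form M = I − A:
  [  0.82   -0.04   -0.01   -0.13]
  [ -0.16    0.96   -0.03   -0.16]
  [ -0.09   -0.01    0.88   -0.09]
  [ -0.09   -0.19   -0.04    0.90]
Leontief inverse L = M⁻¹:
  [  1.2627    0.0928    0.0267    0.2015]
  [  0.2460    1.0992    0.0510    0.2360]
  [  0.1508    0.0469    1.1463    0.1447]
  [  0.1849    0.2434    0.0644    1.1875]
Total output x = L · d:
  x_0 = 1.2627·42 + 0.0928·38 + 0.0267·39 + 0.2015·18 = 61.2255
  x_1 = 0.2460·42 + 1.0992·38 + 0.0510·39 + 0.2360·18 = 58.3365
  x_2 = 0.1508·42 + 0.0469·38 + 1.1463·39 + 0.1447·18 = 55.4259
  x_3 = 0.1849·42 + 0.2434·38 + 0.0644·39 + 1.1875·18 = 40.9014
Output multipliers (column sums of L):
  Agriculture: 1.8444
  Healthcare: 1.4822
  Electronics: 1.2883
  Finance: 1.7699

Agriculture (1.8444)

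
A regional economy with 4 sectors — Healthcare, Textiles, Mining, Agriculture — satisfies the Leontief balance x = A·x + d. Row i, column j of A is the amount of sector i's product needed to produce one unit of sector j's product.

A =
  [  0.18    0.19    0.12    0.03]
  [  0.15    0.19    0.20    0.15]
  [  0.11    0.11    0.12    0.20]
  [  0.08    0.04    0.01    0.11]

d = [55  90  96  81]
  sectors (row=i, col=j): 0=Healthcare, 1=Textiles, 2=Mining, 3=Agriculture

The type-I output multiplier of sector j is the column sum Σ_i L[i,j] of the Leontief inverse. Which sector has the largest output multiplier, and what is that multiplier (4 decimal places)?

Textiles (2.0711)

Form M = I − A:
  [  0.82   -0.19   -0.12   -0.03]
  [ -0.15    0.81   -0.20   -0.15]
  [ -0.11   -0.11    0.88   -0.20]
  [ -0.08   -0.04   -0.01    0.89]
Leontief inverse L = M⁻¹:
  [  1.3367    0.3577    0.2654    0.1650]
  [  0.3323    1.3777    0.3621    0.3248]
  [  0.2399    0.2389    1.2271    0.3241]
  [  0.1378    0.0968    0.0539    1.1567]
Total output x = L · d:
  x_0 = 1.3367·55 + 0.3577·90 + 0.2654·96 + 0.1650·81 = 144.5604
  x_1 = 0.3323·55 + 1.3777·90 + 0.3621·96 + 0.3248·81 = 203.3419
  x_2 = 0.2399·55 + 0.2389·90 + 1.2271·96 + 0.3241·81 = 178.7498
  x_3 = 0.1378·55 + 0.0968·90 + 0.0539·96 + 1.1567·81 = 115.1528
Output multipliers (column sums of L):
  Healthcare: 2.0467
  Textiles: 2.0711
  Mining: 1.9086
  Agriculture: 1.9705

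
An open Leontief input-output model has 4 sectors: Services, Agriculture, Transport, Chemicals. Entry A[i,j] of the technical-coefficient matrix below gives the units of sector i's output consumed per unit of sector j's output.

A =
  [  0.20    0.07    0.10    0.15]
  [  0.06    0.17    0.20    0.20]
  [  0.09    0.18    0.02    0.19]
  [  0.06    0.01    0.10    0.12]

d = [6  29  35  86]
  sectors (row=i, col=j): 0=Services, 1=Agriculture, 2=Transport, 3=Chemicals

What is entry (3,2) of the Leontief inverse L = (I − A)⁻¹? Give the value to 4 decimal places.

Form M = I − A:
  [  0.80   -0.07   -0.10   -0.15]
  [ -0.06    0.83   -0.20   -0.20]
  [ -0.09   -0.18    0.98   -0.19]
  [ -0.06   -0.01   -0.10    0.88]
Leontief inverse L = M⁻¹:
  [  1.3063    0.1563    0.1958    0.3005]
  [  0.1623    1.2927    0.3202    0.3906]
  [  0.1712    0.2625    1.1253    0.3318]
  [  0.1104    0.0552    0.1449    1.1990]
Total output x = L · d:
  x_0 = 1.3063·6 + 0.1563·29 + 0.1958·35 + 0.3005·86 = 45.0634
  x_1 = 0.1623·6 + 1.2927·29 + 0.3202·35 + 0.3906·86 = 83.2585
  x_2 = 0.1712·6 + 0.2625·29 + 1.1253·35 + 0.3318·86 = 76.5581
  x_3 = 0.1104·6 + 0.0552·29 + 0.1449·35 + 1.1990·86 = 110.4457

L[3,2] = 0.1449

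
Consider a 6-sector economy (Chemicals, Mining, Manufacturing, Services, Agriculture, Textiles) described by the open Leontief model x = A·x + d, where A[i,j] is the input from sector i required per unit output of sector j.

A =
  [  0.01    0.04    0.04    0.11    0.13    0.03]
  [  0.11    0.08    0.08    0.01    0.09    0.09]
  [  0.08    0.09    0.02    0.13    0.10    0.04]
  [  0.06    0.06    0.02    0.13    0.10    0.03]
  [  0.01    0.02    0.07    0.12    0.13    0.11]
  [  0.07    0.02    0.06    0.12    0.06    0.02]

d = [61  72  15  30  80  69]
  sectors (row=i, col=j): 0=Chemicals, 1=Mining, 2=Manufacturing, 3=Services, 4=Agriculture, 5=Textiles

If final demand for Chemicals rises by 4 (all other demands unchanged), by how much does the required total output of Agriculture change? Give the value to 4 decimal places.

Form M = I − A:
  [  0.99   -0.04   -0.04   -0.11   -0.13   -0.03]
  [ -0.11    0.92   -0.08   -0.01   -0.09   -0.09]
  [ -0.08   -0.09    0.98   -0.13   -0.10   -0.04]
  [ -0.06   -0.06   -0.02    0.87   -0.10   -0.03]
  [ -0.01   -0.02   -0.07   -0.12    0.87   -0.11]
  [ -0.07   -0.02   -0.06   -0.12   -0.06    0.98]
Leontief inverse L = M⁻¹:
  [  1.0412    0.0696    0.0701    0.1794    0.1962    0.0686]
  [  0.1507    1.1179    0.1198    0.0920    0.1718    0.1343]
  [  0.1206    0.1285    1.0585    0.2120    0.1833    0.0858]
  [  0.0942    0.0930    0.0526    1.2038    0.1729    0.0698]
  [  0.0507    0.0560    0.1068    0.2110    1.2099    0.1533]
  [  0.0995    0.0505    0.0852    0.1880    0.1240    1.0512]
Total output x = L · d:
  x_0 = 1.0412·61 + 0.0696·72 + 0.0701·15 + 0.1794·30 + 0.1962·80 + 0.0686·69 = 95.3889
  x_1 = 0.1507·61 + 1.1179·72 + 0.1198·15 + 0.0920·30 + 0.1718·80 + 0.1343·69 = 117.2412
  x_2 = 0.1206·61 + 0.1285·72 + 1.0585·15 + 0.2120·30 + 0.1833·80 + 0.0858·69 = 59.4177
  x_3 = 0.0942·61 + 0.0930·72 + 0.0526·15 + 1.2038·30 + 0.1729·80 + 0.0698·69 = 68.0019
  x_4 = 0.0507·61 + 0.0560·72 + 0.1068·15 + 0.2110·30 + 1.2099·80 + 0.1533·69 = 122.4327
  x_5 = 0.0995·61 + 0.0505·72 + 0.0852·15 + 0.1880·30 + 0.1240·80 + 1.0512·69 = 99.0748
Δx_4 = L[4,0] · Δd_0 = 0.0507 · 4 = 0.2028

0.2028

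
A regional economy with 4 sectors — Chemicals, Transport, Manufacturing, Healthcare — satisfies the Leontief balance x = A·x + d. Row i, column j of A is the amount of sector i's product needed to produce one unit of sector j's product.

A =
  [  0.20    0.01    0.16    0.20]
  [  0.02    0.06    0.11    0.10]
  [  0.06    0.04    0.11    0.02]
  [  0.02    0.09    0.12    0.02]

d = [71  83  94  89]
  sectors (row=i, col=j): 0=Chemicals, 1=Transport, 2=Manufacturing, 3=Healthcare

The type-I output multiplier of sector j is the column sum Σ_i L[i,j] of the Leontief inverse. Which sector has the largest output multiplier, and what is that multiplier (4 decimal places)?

Manufacturing (1.7446)

Form M = I − A:
  [  0.80   -0.01   -0.16   -0.20]
  [ -0.02    0.94   -0.11   -0.10]
  [ -0.06   -0.04    0.89   -0.02]
  [ -0.02   -0.09   -0.12    0.98]
Leontief inverse L = M⁻¹:
  [  1.2785    0.0512    0.2728    0.2717]
  [  0.0420    1.0827    0.1578    0.1223]
  [  0.0890    0.0545    1.1527    0.0473]
  [  0.0408    0.1072    0.1612    1.0430]
Total output x = L · d:
  x_0 = 1.2785·71 + 0.0512·83 + 0.2728·94 + 0.2717·89 = 144.8557
  x_1 = 0.0420·71 + 1.0827·83 + 0.1578·94 + 0.1223·89 = 118.5624
  x_2 = 0.0890·71 + 0.0545·83 + 1.1527·94 + 0.0473·89 = 123.4037
  x_3 = 0.0408·71 + 0.1072·83 + 0.1612·94 + 1.0430·89 = 119.7716
Output multipliers (column sums of L):
  Chemicals: 1.4503
  Transport: 1.2956
  Manufacturing: 1.7446
  Healthcare: 1.4842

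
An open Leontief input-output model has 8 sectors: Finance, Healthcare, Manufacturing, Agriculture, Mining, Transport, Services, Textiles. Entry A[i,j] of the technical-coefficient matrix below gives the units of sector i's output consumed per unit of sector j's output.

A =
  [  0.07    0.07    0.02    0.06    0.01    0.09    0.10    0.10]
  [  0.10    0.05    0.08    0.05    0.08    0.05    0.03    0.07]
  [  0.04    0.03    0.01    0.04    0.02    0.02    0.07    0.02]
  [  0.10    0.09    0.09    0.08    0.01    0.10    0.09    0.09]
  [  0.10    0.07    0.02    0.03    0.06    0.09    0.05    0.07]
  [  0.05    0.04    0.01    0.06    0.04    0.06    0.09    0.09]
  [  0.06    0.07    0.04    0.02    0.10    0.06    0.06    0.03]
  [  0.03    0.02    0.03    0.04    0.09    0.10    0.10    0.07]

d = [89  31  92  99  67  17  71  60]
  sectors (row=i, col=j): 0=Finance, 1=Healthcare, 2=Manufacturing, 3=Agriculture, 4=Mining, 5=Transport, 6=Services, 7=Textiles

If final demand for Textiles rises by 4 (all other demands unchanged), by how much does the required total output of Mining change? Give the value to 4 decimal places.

0.5525

Form M = I − A:
  [  0.93   -0.07   -0.02   -0.06   -0.01   -0.09   -0.10   -0.10]
  [ -0.10    0.95   -0.08   -0.05   -0.08   -0.05   -0.03   -0.07]
  [ -0.04   -0.03    0.99   -0.04   -0.02   -0.02   -0.07   -0.02]
  [ -0.10   -0.09   -0.09    0.92   -0.01   -0.10   -0.09   -0.09]
  [ -0.10   -0.07   -0.02   -0.03    0.94   -0.09   -0.05   -0.07]
  [ -0.05   -0.04   -0.01   -0.06   -0.04    0.94   -0.09   -0.09]
  [ -0.06   -0.07   -0.04   -0.02   -0.10   -0.06    0.94   -0.03]
  [ -0.03   -0.02   -0.03   -0.04   -0.09   -0.10   -0.10    0.93]
Leontief inverse L = M⁻¹:
  [  1.1355    0.1241    0.0580    0.1074    0.0670    0.1637    0.1767    0.1697]
  [  0.1651    1.1025    0.1133    0.0959    0.1283    0.1205    0.1033    0.1371]
  [  0.0739    0.0586    1.0294    0.0625    0.0470    0.0556    0.1058    0.0529]
  [  0.1807    0.1561    0.1359    1.1393    0.0744    0.1871    0.1838    0.1740]
  [  0.1637    0.1213    0.0531    0.0749    1.1108    0.1600    0.1215    0.1381]
  [  0.1068    0.0871    0.0422    0.0996    0.0891    1.1245    0.1551    0.1491]
  [  0.1189    0.1165    0.0691    0.0578    0.1458    0.1199    1.1194    0.0873]
  [  0.0904    0.0700    0.0605    0.0807    0.1424    0.1670    0.1680    1.1317]
Total output x = L · d:
  x_0 = 1.1355·89 + 0.1241·31 + 0.0580·92 + 0.1074·99 + 0.0670·67 + 0.1637·17 + 0.1767·71 + 0.1697·60 = 150.8778
  x_1 = 0.1651·89 + 1.1025·31 + 0.1133·92 + 0.0959·99 + 0.1283·67 + 0.1205·17 + 0.1033·71 + 0.1371·60 = 94.9827
  x_2 = 0.0739·89 + 0.0586·31 + 1.0294·92 + 0.0625·99 + 0.0470·67 + 0.0556·17 + 0.1058·71 + 0.0529·60 = 124.0689
  x_3 = 0.1807·89 + 0.1561·31 + 0.1359·92 + 1.1393·99 + 0.0744·67 + 0.1871·17 + 0.1838·71 + 0.1740·60 = 177.8681
  x_4 = 0.1637·89 + 0.1213·31 + 0.0531·92 + 0.0749·99 + 1.1108·67 + 0.1600·17 + 0.1215·71 + 0.1381·60 = 124.6829
  x_5 = 0.1068·89 + 0.0871·31 + 0.0422·92 + 0.0996·99 + 0.0891·67 + 1.1245·17 + 0.1551·71 + 0.1491·60 = 70.9929
  x_6 = 0.1189·89 + 0.1165·31 + 0.0691·92 + 0.0578·99 + 0.1458·67 + 0.1199·17 + 1.1194·71 + 0.0873·60 = 122.7967
  x_7 = 0.0904·89 + 0.0700·31 + 0.0605·92 + 0.0807·99 + 0.1424·67 + 0.1670·17 + 0.1680·71 + 1.1317·60 = 115.9819
Δx_4 = L[4,7] · Δd_7 = 0.1381 · 4 = 0.5525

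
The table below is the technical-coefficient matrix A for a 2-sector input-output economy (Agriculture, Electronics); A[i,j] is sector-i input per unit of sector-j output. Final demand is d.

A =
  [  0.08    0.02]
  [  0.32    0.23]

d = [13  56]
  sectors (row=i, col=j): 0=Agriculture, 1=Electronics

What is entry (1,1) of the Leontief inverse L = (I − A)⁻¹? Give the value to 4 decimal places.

Form M = I − A:
  [  0.92   -0.02]
  [ -0.32    0.77]
Leontief inverse L = M⁻¹:
  [  1.0969    0.0285]
  [  0.4558    1.3105]
Total output x = L · d:
  x_0 = 1.0969·13 + 0.0285·56 = 15.8547
  x_1 = 0.4558·13 + 1.3105·56 = 79.3162

L[1,1] = 1.3105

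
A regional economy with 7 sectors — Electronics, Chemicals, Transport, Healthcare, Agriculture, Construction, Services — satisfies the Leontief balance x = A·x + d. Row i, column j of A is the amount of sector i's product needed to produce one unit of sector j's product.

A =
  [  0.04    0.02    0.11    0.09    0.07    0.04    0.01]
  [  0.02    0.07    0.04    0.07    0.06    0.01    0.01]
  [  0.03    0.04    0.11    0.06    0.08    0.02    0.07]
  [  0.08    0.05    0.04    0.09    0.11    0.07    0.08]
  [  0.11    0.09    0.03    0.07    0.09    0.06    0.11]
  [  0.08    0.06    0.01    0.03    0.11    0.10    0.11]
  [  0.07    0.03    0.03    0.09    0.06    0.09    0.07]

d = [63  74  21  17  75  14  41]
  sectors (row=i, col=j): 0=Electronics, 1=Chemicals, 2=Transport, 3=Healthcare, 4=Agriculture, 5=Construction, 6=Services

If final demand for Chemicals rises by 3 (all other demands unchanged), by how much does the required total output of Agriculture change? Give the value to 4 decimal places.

Form M = I − A:
  [  0.96   -0.02   -0.11   -0.09   -0.07   -0.04   -0.01]
  [ -0.02    0.93   -0.04   -0.07   -0.06   -0.01   -0.01]
  [ -0.03   -0.04    0.89   -0.06   -0.08   -0.02   -0.07]
  [ -0.08   -0.05   -0.04    0.91   -0.11   -0.07   -0.08]
  [ -0.11   -0.09   -0.03   -0.07    0.91   -0.06   -0.11]
  [ -0.08   -0.06   -0.01   -0.03   -0.11    0.90   -0.11]
  [ -0.07   -0.03   -0.03   -0.09   -0.06   -0.09    0.93]
Leontief inverse L = M⁻¹:
  [  1.0851    0.0570    0.1503    0.1402    0.1308    0.0779    0.0603]
  [  0.0517    1.0985    0.0659    0.1072    0.1023    0.0354    0.0428]
  [  0.0773    0.0789    1.1514    0.1146    0.1416    0.0605    0.1221]
  [  0.1446    0.1006    0.0873    1.1601    0.1907    0.1271    0.1466]
  [  0.1744    0.1417    0.0812    0.1448    1.1721    0.1180    0.1746]
  [  0.1422    0.1086    0.0518    0.0954    0.1855    1.1569    0.1736]
  [  0.1248    0.0717    0.0693    0.1485    0.1297    0.1408    1.1274]
Total output x = L · d:
  x_0 = 1.0851·63 + 0.0570·74 + 0.1503·21 + 0.1402·17 + 0.1308·75 + 0.0779·14 + 0.0603·41 = 91.4879
  x_1 = 0.0517·63 + 1.0985·74 + 0.0659·21 + 0.1072·17 + 0.1023·75 + 0.0354·14 + 0.0428·41 = 97.6748
  x_2 = 0.0773·63 + 0.0789·74 + 1.1514·21 + 0.1146·17 + 0.1416·75 + 0.0605·14 + 0.1221·41 = 53.3097
  x_3 = 0.1446·63 + 0.1006·74 + 0.0873·21 + 1.1601·17 + 0.1907·75 + 0.1271·14 + 0.1466·41 = 60.2030
  x_4 = 0.1744·63 + 0.1417·74 + 0.0812·21 + 0.1448·17 + 1.1721·75 + 0.1180·14 + 0.1746·41 = 122.3533
  x_5 = 0.1422·63 + 0.1086·74 + 0.0518·21 + 0.0954·17 + 0.1855·75 + 1.1569·14 + 0.1736·41 = 56.9283
  x_6 = 0.1248·63 + 0.0717·74 + 0.0693·21 + 0.1485·17 + 0.1297·75 + 0.1408·14 + 1.1274·41 = 75.0717
Δx_4 = L[4,1] · Δd_1 = 0.1417 · 3 = 0.4251

0.4251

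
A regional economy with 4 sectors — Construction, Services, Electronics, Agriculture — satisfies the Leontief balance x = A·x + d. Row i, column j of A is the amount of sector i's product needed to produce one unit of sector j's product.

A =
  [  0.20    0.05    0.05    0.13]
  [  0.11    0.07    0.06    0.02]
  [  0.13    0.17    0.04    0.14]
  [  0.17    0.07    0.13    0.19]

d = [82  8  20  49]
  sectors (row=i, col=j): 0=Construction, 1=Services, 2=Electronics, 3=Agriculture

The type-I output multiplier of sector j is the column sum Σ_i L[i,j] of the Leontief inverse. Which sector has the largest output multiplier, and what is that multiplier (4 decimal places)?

Form M = I − A:
  [  0.80   -0.05   -0.05   -0.13]
  [ -0.11    0.93   -0.06   -0.02]
  [ -0.13   -0.17    0.96   -0.14]
  [ -0.17   -0.07   -0.13    0.81]
Leontief inverse L = M⁻¹:
  [  1.3326    0.1091    0.1081    0.2352]
  [  0.1818    1.1066    0.0883    0.0718]
  [  0.2618    0.2335    1.1022    0.2383]
  [  0.3374    0.1560    0.2072    1.3284]
Total output x = L · d:
  x_0 = 1.3326·82 + 0.1091·8 + 0.1081·20 + 0.2352·49 = 123.8306
  x_1 = 0.1818·82 + 1.1066·8 + 0.0883·20 + 0.0718·49 = 29.0407
  x_2 = 0.2618·82 + 0.2335·8 + 1.1022·20 + 0.2383·49 = 57.0582
  x_3 = 0.3374·82 + 0.1560·8 + 0.2072·20 + 1.3284·49 = 98.1501
Output multipliers (column sums of L):
  Construction: 2.1136
  Services: 1.6052
  Electronics: 1.5058
  Agriculture: 1.8737

Construction (2.1136)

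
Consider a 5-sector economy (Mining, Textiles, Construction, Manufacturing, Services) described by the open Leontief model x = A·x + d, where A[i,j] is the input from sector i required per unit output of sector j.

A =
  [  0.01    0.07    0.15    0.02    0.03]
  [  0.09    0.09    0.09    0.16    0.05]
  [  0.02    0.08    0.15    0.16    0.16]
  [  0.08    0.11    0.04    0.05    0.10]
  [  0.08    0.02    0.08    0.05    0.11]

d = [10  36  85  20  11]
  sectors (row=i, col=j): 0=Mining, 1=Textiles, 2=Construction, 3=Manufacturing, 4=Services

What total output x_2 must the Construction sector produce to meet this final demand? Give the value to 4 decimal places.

119.8326

Form M = I − A:
  [  0.99   -0.07   -0.15   -0.02   -0.03]
  [ -0.09    0.91   -0.09   -0.16   -0.05]
  [ -0.02   -0.08    0.85   -0.16   -0.16]
  [ -0.08   -0.11   -0.04    0.95   -0.10]
  [ -0.08   -0.02   -0.08   -0.05    0.89]
Leontief inverse L = M⁻¹:
  [  1.0377    0.1095    0.2067    0.0797    0.0872]
  [  0.1374    1.1553    0.1694    0.2326    0.1261]
  [  0.0804    0.1515    1.2432    0.2504    0.2629]
  [  0.1183    0.1555    0.1041    1.1070    0.1558]
  [  0.1102    0.0582    0.1400    0.0971    1.1667]
Total output x = L · d:
  x_0 = 1.0377·10 + 0.1095·36 + 0.2067·85 + 0.0797·20 + 0.0872·11 = 34.4432
  x_1 = 0.1374·10 + 1.1553·36 + 0.1694·85 + 0.2326·20 + 0.1261·11 = 63.4020
  x_2 = 0.0804·10 + 0.1515·36 + 1.2432·85 + 0.2504·20 + 0.2629·11 = 119.8326
  x_3 = 0.1183·10 + 0.1555·36 + 0.1041·85 + 1.1070·20 + 0.1558·11 = 39.4842
  x_4 = 0.1102·10 + 0.0582·36 + 0.1400·85 + 0.0971·20 + 1.1667·11 = 29.8700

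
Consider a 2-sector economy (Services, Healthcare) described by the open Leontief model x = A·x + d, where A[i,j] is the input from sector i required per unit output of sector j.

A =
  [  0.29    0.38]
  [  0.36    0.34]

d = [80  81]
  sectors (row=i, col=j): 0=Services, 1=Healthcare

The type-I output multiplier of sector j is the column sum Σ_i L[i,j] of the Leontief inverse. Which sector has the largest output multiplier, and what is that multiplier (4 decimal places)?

Form M = I − A:
  [  0.71   -0.38]
  [ -0.36    0.66]
Leontief inverse L = M⁻¹:
  [  1.9892    1.1453]
  [  1.0850    2.1398]
Total output x = L · d:
  x_0 = 1.9892·80 + 1.1453·81 = 251.8987
  x_1 = 1.0850·80 + 2.1398·81 = 260.1266
Output multipliers (column sums of L):
  Services: 3.0741
  Healthcare: 3.2851

Healthcare (3.2851)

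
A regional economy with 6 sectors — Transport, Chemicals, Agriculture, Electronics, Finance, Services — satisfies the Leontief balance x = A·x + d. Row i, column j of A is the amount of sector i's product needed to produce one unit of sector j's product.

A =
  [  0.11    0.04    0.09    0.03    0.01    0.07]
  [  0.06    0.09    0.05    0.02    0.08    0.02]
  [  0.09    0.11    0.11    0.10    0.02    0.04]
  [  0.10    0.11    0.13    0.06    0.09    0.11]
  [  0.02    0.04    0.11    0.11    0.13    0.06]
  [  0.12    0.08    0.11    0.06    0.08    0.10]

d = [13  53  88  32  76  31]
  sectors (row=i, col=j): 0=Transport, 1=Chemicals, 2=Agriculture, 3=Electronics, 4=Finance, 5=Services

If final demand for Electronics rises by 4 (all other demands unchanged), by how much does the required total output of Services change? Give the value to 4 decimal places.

0.4922

Form M = I − A:
  [  0.89   -0.04   -0.09   -0.03   -0.01   -0.07]
  [ -0.06    0.91   -0.05   -0.02   -0.08   -0.02]
  [ -0.09   -0.11    0.89   -0.10   -0.02   -0.04]
  [ -0.10   -0.11   -0.13    0.94   -0.09   -0.11]
  [ -0.02   -0.04   -0.11   -0.11    0.87   -0.06]
  [ -0.12   -0.08   -0.11   -0.06   -0.08    0.90]
Leontief inverse L = M⁻¹:
  [  1.1684    0.0895    0.1519    0.0674    0.0423    0.1107]
  [  0.1027    1.1324    0.1032    0.0555    0.1182    0.0524]
  [  0.1637    0.1807    1.1923    0.1500    0.0700    0.0927]
  [  0.1917    0.1963    0.2371    1.1293    0.1589    0.1784]
  [  0.0907    0.1127    0.2034    0.1743    1.1945    0.1195]
  [  0.2058    0.1578    0.2090    0.1230    0.1415    1.1644]
Total output x = L · d:
  x_0 = 1.1684·13 + 0.0895·53 + 0.1519·88 + 0.0674·32 + 0.0423·76 + 0.1107·31 = 42.1016
  x_1 = 0.1027·13 + 1.1324·53 + 0.1032·88 + 0.0555·32 + 0.1182·76 + 0.0524·31 = 82.8252
  x_2 = 0.1637·13 + 0.1807·53 + 1.1923·88 + 0.1500·32 + 0.0700·76 + 0.0927·31 = 129.6198
  x_3 = 0.1917·13 + 0.1963·53 + 0.2371·88 + 1.1293·32 + 0.1589·76 + 0.1784·31 = 87.5064
  x_4 = 0.0907·13 + 0.1127·53 + 0.2034·88 + 0.1743·32 + 1.1945·76 + 0.1195·31 = 125.1172
  x_5 = 0.2058·13 + 0.1578·53 + 0.2090·88 + 0.1230·32 + 0.1415·76 + 1.1644·31 = 80.2179
Δx_5 = L[5,3] · Δd_3 = 0.1230 · 4 = 0.4922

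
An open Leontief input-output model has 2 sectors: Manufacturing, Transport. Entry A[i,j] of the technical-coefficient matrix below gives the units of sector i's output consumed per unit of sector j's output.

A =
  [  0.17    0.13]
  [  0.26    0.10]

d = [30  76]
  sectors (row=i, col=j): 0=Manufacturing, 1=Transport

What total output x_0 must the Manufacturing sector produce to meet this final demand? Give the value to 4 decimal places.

51.7106

Form M = I − A:
  [  0.83   -0.13]
  [ -0.26    0.90]
Leontief inverse L = M⁻¹:
  [  1.2619    0.1823]
  [  0.3646    1.1638]
Total output x = L · d:
  x_0 = 1.2619·30 + 0.1823·76 = 51.7106
  x_1 = 0.3646·30 + 1.1638·76 = 99.3831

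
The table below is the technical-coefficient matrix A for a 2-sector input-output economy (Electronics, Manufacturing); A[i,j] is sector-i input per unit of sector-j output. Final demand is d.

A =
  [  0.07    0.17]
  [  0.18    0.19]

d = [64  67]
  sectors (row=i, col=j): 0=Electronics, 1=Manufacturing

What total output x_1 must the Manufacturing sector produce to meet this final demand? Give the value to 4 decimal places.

Form M = I − A:
  [  0.93   -0.17]
  [ -0.18    0.81]
Leontief inverse L = M⁻¹:
  [  1.1208    0.2352]
  [  0.2491    1.2868]
Total output x = L · d:
  x_0 = 1.1208·64 + 0.2352·67 = 87.4914
  x_1 = 0.2491·64 + 1.2868·67 = 102.1586

102.1586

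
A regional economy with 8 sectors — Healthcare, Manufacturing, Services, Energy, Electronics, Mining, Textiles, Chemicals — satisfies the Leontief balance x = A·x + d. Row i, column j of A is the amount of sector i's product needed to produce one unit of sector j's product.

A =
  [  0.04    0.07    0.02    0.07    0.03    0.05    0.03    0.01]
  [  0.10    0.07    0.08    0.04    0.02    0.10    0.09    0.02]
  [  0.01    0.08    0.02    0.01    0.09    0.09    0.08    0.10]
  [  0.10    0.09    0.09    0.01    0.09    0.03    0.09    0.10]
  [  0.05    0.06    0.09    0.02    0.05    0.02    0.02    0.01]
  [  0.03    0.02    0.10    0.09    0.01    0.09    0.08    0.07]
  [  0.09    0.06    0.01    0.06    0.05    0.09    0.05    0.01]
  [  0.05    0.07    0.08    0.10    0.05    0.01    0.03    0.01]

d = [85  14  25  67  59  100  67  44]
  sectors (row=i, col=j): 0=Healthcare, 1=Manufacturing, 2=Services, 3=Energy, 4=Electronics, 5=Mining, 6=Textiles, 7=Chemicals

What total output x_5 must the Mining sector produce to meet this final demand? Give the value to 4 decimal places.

Form M = I − A:
  [  0.96   -0.07   -0.02   -0.07   -0.03   -0.05   -0.03   -0.01]
  [ -0.10    0.93   -0.08   -0.04   -0.02   -0.10   -0.09   -0.02]
  [ -0.01   -0.08    0.98   -0.01   -0.09   -0.09   -0.08   -0.10]
  [ -0.10   -0.09   -0.09    0.99   -0.09   -0.03   -0.09   -0.10]
  [ -0.05   -0.06   -0.09   -0.02    0.95   -0.02   -0.02   -0.01]
  [ -0.03   -0.02   -0.10   -0.09   -0.01    0.91   -0.08   -0.07]
  [ -0.09   -0.06   -0.01   -0.06   -0.05   -0.09    0.95   -0.01]
  [ -0.05   -0.07   -0.08   -0.10   -0.05   -0.01   -0.03    0.99]
Leontief inverse L = M⁻¹:
  [  1.0778    0.1084    0.0578    0.0982    0.0575    0.0885    0.0683    0.0364]
  [  0.1537    1.1286    0.1325    0.0892    0.0624    0.1652    0.1485    0.0606]
  [  0.0609    0.1321    1.0759    0.0571    0.1272    0.1432    0.1293    0.1305]
  [  0.1602    0.1588    0.1491    1.0637    0.1393    0.0953    0.1487    0.1370]
  [  0.0812    0.0980    0.1222    0.0449    1.0785    0.0583    0.0551    0.0353]
  [  0.0816    0.0784    0.1537    0.1359    0.0570    1.1478    0.1373    0.1148]
  [  0.1356    0.1068    0.0569    0.0993    0.0826    0.1387    1.0960    0.0410]
  [  0.0954    0.1210    0.1237    0.1300    0.0892    0.0561    0.0768    1.0448]
Total output x = L · d:
  x_0 = 1.0778·85 + 0.1084·14 + 0.0578·25 + 0.0982·67 + 0.0575·59 + 0.0885·100 + 0.0683·67 + 0.0364·44 = 119.5802
  x_1 = 0.1537·85 + 1.1286·14 + 0.1325·25 + 0.0892·67 + 0.0624·59 + 0.1652·100 + 0.1485·67 + 0.0606·44 = 70.9754
  x_2 = 0.0609·85 + 0.1321·14 + 1.0759·25 + 0.0571·67 + 0.1272·59 + 0.1432·100 + 0.1293·67 + 0.1305·44 = 73.9830
  x_3 = 0.1602·85 + 0.1588·14 + 0.1491·25 + 1.0637·67 + 0.1393·59 + 0.0953·100 + 0.1487·67 + 0.1370·44 = 124.5824
  x_4 = 0.0812·85 + 0.0980·14 + 0.1222·25 + 0.0449·67 + 1.0785·59 + 0.0583·100 + 0.0551·67 + 0.0353·44 = 89.0449
  x_5 = 0.0816·85 + 0.0784·14 + 0.1537·25 + 0.1359·67 + 0.0570·59 + 1.1478·100 + 0.1373·67 + 0.1148·44 = 153.3697
  x_6 = 0.1356·85 + 0.1068·14 + 0.0569·25 + 0.0993·67 + 0.0826·59 + 0.1387·100 + 1.0960·67 + 0.0410·44 = 115.0811
  x_7 = 0.0954·85 + 0.1210·14 + 0.1237·25 + 0.1300·67 + 0.0892·59 + 0.0561·100 + 0.0768·67 + 1.0448·44 = 83.5985

153.3697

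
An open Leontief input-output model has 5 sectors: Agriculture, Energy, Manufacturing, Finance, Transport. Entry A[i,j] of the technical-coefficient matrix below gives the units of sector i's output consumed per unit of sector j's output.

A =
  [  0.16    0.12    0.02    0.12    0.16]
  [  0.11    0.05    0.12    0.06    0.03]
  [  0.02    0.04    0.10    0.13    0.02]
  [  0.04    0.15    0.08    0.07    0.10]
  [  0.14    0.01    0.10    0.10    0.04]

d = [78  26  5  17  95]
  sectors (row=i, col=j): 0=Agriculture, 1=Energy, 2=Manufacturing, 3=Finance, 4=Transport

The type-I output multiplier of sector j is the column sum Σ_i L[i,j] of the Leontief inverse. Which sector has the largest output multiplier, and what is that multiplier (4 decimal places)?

Finance (1.8293)

Form M = I − A:
  [  0.84   -0.12   -0.02   -0.12   -0.16]
  [ -0.11    0.95   -0.12   -0.06   -0.03]
  [ -0.02   -0.04    0.90   -0.13   -0.02]
  [ -0.04   -0.15   -0.08    0.93   -0.10]
  [ -0.14   -0.01   -0.10   -0.10    0.96]
Leontief inverse L = M⁻¹:
  [  1.2701    0.2015    0.1014    0.2172    0.2427]
  [  0.1674    1.1015    0.1705    0.1250    0.0789]
  [  0.0559    0.0841    1.1455    0.1786    0.0544]
  [  0.1084    0.2012    0.1466    1.1384    0.1460]
  [  0.2041    0.0706    0.1512    0.1702    1.0988]
Total output x = L · d:
  x_0 = 1.2701·78 + 0.2015·26 + 0.1014·5 + 0.2172·17 + 0.2427·95 = 131.5615
  x_1 = 0.1674·78 + 1.1015·26 + 0.1705·5 + 0.1250·17 + 0.0789·95 = 52.1689
  x_2 = 0.0559·78 + 0.0841·26 + 1.1455·5 + 0.1786·17 + 0.0544·95 = 20.4741
  x_3 = 0.1084·78 + 0.2012·26 + 0.1466·5 + 1.1384·17 + 0.1460·95 = 47.6387
  x_4 = 0.2041·78 + 0.0706·26 + 0.1512·5 + 0.1702·17 + 1.0988·95 = 125.7829
Output multipliers (column sums of L):
  Agriculture: 1.8058
  Energy: 1.6588
  Manufacturing: 1.7151
  Finance: 1.8293
  Transport: 1.6208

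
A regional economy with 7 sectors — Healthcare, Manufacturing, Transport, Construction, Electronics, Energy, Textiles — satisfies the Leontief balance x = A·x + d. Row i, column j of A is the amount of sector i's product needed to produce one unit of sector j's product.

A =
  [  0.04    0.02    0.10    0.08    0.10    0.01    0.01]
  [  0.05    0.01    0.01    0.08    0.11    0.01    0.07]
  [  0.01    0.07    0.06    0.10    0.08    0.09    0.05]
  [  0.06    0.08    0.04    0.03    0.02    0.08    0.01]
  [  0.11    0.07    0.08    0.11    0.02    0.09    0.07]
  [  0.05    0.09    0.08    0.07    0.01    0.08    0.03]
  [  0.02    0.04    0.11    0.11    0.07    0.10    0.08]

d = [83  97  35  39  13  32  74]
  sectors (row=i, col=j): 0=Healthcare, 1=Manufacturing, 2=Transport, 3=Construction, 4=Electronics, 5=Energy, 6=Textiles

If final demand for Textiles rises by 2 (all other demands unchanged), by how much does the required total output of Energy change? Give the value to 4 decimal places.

Form M = I − A:
  [  0.96   -0.02   -0.10   -0.08   -0.10   -0.01   -0.01]
  [ -0.05    0.99   -0.01   -0.08   -0.11   -0.01   -0.07]
  [ -0.01   -0.07    0.94   -0.10   -0.08   -0.09   -0.05]
  [ -0.06   -0.08   -0.04    0.97   -0.02   -0.08   -0.01]
  [ -0.11   -0.07   -0.08   -0.11    0.98   -0.09   -0.07]
  [ -0.05   -0.09   -0.08   -0.07   -0.01    0.92   -0.03]
  [ -0.02   -0.04   -0.11   -0.11   -0.07   -0.10    0.92]
Leontief inverse L = M⁻¹:
  [  1.0733    0.0581    0.1407    0.1311    0.1334    0.0545    0.0371]
  [  0.0839    1.0447    0.0534    0.1293    0.1403    0.0530    0.0971]
  [  0.0509    0.1178    1.1100    0.1621    0.1199    0.1455    0.0855]
  [  0.0859    0.1087    0.0736    1.0722    0.0523    0.1112    0.0325]
  [  0.1523    0.1217    0.1419    0.1820    1.0741    0.1494    0.1072]
  [  0.0812    0.1284    0.1221    0.1234    0.0509    1.1233    0.0591]
  [  0.0638    0.0970    0.1710    0.1833    0.1168    0.1677    1.1207]
Total output x = L · d:
  x_0 = 1.0733·83 + 0.0581·97 + 0.1407·35 + 0.1311·39 + 0.1334·13 + 0.0545·32 + 0.0371·74 = 110.9781
  x_1 = 0.0839·83 + 1.0447·97 + 0.0534·35 + 0.1293·39 + 0.1403·13 + 0.0530·32 + 0.0971·74 = 125.9162
  x_2 = 0.0509·83 + 0.1178·97 + 1.1100·35 + 0.1621·39 + 0.1199·13 + 0.1455·32 + 0.0855·74 = 73.3673
  x_3 = 0.0859·83 + 0.1087·97 + 0.0736·35 + 1.0722·39 + 0.0523·13 + 0.1112·32 + 0.0325·74 = 68.7090
  x_4 = 0.1523·83 + 0.1217·97 + 0.1419·35 + 0.1820·39 + 1.0741·13 + 0.1494·32 + 0.1072·74 = 63.1815
  x_5 = 0.0812·83 + 0.1284·97 + 0.1221·35 + 0.1234·39 + 0.0509·13 + 1.1233·32 + 0.0591·74 = 69.2626
  x_6 = 0.0638·83 + 0.0970·97 + 0.1710·35 + 0.1833·39 + 0.1168·13 + 0.1677·32 + 1.1207·74 = 117.6452
Δx_5 = L[5,6] · Δd_6 = 0.0591 · 2 = 0.1183

0.1183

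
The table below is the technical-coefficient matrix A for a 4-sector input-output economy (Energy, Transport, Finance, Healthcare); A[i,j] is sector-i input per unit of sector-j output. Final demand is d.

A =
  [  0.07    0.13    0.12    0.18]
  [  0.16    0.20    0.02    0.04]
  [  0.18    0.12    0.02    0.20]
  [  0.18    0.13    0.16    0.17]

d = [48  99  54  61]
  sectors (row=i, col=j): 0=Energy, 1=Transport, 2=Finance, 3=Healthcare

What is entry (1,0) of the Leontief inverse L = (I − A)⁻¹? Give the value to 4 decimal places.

L[1,0] = 0.2729

Form M = I − A:
  [  0.93   -0.13   -0.12   -0.18]
  [ -0.16    0.80   -0.02   -0.04]
  [ -0.18   -0.12    0.98   -0.20]
  [ -0.18   -0.13   -0.16    0.83]
Leontief inverse L = M⁻¹:
  [  1.2291    0.2851    0.2104    0.3310]
  [  0.2729    1.3303    0.0840    0.1435]
  [  0.3355    0.2815    1.1256    0.3576]
  [  0.3740    0.3244    0.2758    1.3680]
Total output x = L · d:
  x_0 = 1.2291·48 + 0.2851·99 + 0.2104·54 + 0.3310·61 = 118.7659
  x_1 = 0.2729·48 + 1.3303·99 + 0.0840·54 + 0.1435·61 = 158.0876
  x_2 = 0.3355·48 + 0.2815·99 + 1.1256·54 + 0.3576·61 = 126.5613
  x_3 = 0.3740·48 + 0.3244·99 + 0.2758·54 + 1.3680·61 = 148.4085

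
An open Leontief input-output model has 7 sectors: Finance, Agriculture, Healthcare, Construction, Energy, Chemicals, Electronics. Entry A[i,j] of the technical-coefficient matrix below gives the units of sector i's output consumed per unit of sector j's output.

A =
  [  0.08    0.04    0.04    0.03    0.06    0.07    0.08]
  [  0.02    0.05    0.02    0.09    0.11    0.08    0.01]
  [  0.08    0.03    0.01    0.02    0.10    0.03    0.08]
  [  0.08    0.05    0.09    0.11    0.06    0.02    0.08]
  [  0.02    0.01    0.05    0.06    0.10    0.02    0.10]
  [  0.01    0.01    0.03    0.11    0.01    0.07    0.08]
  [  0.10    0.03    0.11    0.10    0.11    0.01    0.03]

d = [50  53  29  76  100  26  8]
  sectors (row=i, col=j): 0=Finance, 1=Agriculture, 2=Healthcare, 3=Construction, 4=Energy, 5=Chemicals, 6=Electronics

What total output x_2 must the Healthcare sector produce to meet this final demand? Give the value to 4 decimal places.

Form M = I − A:
  [  0.92   -0.04   -0.04   -0.03   -0.06   -0.07   -0.08]
  [ -0.02    0.95   -0.02   -0.09   -0.11   -0.08   -0.01]
  [ -0.08   -0.03    0.99   -0.02   -0.10   -0.03   -0.08]
  [ -0.08   -0.05   -0.09    0.89   -0.06   -0.02   -0.08]
  [ -0.02   -0.01   -0.05   -0.06    0.90   -0.02   -0.10]
  [ -0.01   -0.01   -0.03   -0.11   -0.01    0.93   -0.08]
  [ -0.10   -0.03   -0.11   -0.10   -0.11   -0.01    0.97]
Leontief inverse L = M⁻¹:
  [  1.1189    0.0598    0.0761    0.0791    0.1120    0.0973    0.1253]
  [  0.0508    1.0684    0.0538    0.1408    0.1573    0.1045    0.0561]
  [  0.1141    0.0470    1.0438    0.0621    0.1488    0.0521    0.1207]
  [  0.1335    0.0777    0.1365    1.1693    0.1288    0.0505    0.1370]
  [  0.0584    0.0278    0.0878    0.1053    1.1531    0.0382    0.1431]
  [  0.0456    0.0280    0.0653    0.1570    0.0506    1.0889    0.1174]
  [  0.1507    0.0560    0.1526    0.1537    0.1779    0.0399    1.0908]
Total output x = L · d:
  x_0 = 1.1189·50 + 0.0598·53 + 0.0761·29 + 0.0791·76 + 0.1120·100 + 0.0973·26 + 0.1253·8 = 82.0709
  x_1 = 0.0508·50 + 1.0684·53 + 0.0538·29 + 0.1408·76 + 0.1573·100 + 0.1045·26 + 0.0561·8 = 90.3245
  x_2 = 0.1141·50 + 0.0470·53 + 1.0438·29 + 0.0621·76 + 0.1488·100 + 0.0521·26 + 0.1207·8 = 60.3864
  x_3 = 0.1335·50 + 0.0777·53 + 0.1365·29 + 1.1693·76 + 0.1288·100 + 0.0505·26 + 0.1370·8 = 118.9111
  x_4 = 0.0584·50 + 0.0278·53 + 0.0878·29 + 0.1053·76 + 1.1531·100 + 0.0382·26 + 0.1431·8 = 132.3917
  x_5 = 0.0456·50 + 0.0280·53 + 0.0653·29 + 0.1570·76 + 0.0506·100 + 1.0889·26 + 0.1174·8 = 51.9057
  x_6 = 0.1507·50 + 0.0560·53 + 0.1526·29 + 0.1537·76 + 0.1779·100 + 0.0399·26 + 1.0908·8 = 54.1573

60.3864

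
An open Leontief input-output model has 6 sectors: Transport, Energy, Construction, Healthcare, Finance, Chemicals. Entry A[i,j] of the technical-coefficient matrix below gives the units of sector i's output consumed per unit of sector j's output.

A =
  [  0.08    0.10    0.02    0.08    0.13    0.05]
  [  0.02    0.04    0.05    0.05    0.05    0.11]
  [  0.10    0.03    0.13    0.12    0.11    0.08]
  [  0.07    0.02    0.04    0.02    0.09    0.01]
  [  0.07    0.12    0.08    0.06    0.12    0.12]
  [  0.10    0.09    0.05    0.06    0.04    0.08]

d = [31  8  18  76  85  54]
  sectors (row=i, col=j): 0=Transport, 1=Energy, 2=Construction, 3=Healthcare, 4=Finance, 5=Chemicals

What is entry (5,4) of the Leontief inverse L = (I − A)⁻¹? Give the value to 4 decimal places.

L[5,4] = 0.1044

Form M = I − A:
  [  0.92   -0.10   -0.02   -0.08   -0.13   -0.05]
  [ -0.02    0.96   -0.05   -0.05   -0.05   -0.11]
  [ -0.10   -0.03    0.87   -0.12   -0.11   -0.08]
  [ -0.07   -0.02   -0.04    0.98   -0.09   -0.01]
  [ -0.07   -0.12   -0.08   -0.06    0.88   -0.12]
  [ -0.10   -0.09   -0.05   -0.06   -0.04    0.92]
Leontief inverse L = M⁻¹:
  [  1.1353    0.1592    0.0664    0.1284    0.2034    0.1144]
  [  0.0633    1.0792    0.0852    0.0860    0.0971    0.1535]
  [  0.1792    0.1005    1.1960    0.1884    0.2080    0.1549]
  [  0.1044    0.0566    0.0693    1.0516    0.1370    0.0478]
  [  0.1431    0.1920    0.1428    0.1253    1.2083    0.2021]
  [  0.1524    0.1404    0.0913    0.1066    0.1044    1.1347]
Total output x = L · d:
  x_0 = 1.1353·31 + 0.1592·8 + 0.0664·18 + 0.1284·76 + 0.2034·85 + 0.1144·54 = 70.8902
  x_1 = 0.0633·31 + 1.0792·8 + 0.0852·18 + 0.0860·76 + 0.0971·85 + 0.1535·54 = 35.2091
  x_2 = 0.1792·31 + 0.1005·8 + 1.1960·18 + 0.1884·76 + 0.2080·85 + 0.1549·54 = 68.2534
  x_3 = 0.1044·31 + 0.0566·8 + 0.0693·18 + 1.0516·76 + 0.1370·85 + 0.0478·54 = 99.0874
  x_4 = 0.1431·31 + 0.1920·8 + 0.1428·18 + 0.1253·76 + 1.2083·85 + 0.2021·54 = 131.6841
  x_5 = 0.1524·31 + 0.1404·8 + 0.0913·18 + 0.1066·76 + 0.1044·85 + 1.1347·54 = 85.7425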